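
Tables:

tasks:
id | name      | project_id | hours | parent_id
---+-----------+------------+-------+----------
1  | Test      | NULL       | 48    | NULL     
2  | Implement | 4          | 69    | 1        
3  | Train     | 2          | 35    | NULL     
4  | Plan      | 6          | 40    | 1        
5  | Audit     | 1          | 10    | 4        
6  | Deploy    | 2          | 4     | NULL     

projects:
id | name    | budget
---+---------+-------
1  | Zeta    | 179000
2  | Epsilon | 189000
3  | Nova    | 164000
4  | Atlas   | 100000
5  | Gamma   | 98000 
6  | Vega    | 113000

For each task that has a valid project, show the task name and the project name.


INNER JOIN keeps only tasks rows whose project_id matches an id in projects. Walk through each task:
  - task 1 (Test): project_id=NULL, no match -> dropped
  - task 2 (Implement): project_id=4 -> matches Atlas
  - task 3 (Train): project_id=2 -> matches Epsilon
  - task 4 (Plan): project_id=6 -> matches Vega
  - task 5 (Audit): project_id=1 -> matches Zeta
  - task 6 (Deploy): project_id=2 -> matches Epsilon
So 1 of 6 rows is dropped.

SQL:
SELECT a.name, b.name AS project
FROM tasks a
INNER JOIN projects b ON a.project_id = b.id

Result:
name      | project
----------+--------
Implement | Atlas  
Train     | Epsilon
Plan      | Vega   
Audit     | Zeta   
Deploy    | Epsilon


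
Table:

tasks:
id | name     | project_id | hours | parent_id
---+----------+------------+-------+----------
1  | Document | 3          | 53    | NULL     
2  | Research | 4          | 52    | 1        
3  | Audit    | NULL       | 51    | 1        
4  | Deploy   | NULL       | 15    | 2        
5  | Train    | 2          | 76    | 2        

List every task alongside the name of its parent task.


This is a self-join: tasks is joined to a second copy of itself, matching each row's parent_id to another row's id. Use LEFT JOIN so rows with parent_id=NULL are kept.
  - task 1 (Document): parent_id=NULL -> NULL
  - task 2 (Research): parent_id=1 -> Document
  - task 3 (Audit): parent_id=1 -> Document
  - task 4 (Deploy): parent_id=2 -> Research
  - task 5 (Train): parent_id=2 -> Research

SQL:
SELECT a.name AS item, b.name AS parent
FROM tasks a
LEFT JOIN tasks b ON a.parent_id = b.id

Result:
item     | parent  
---------+---------
Document | NULL    
Research | Document
Audit    | Document
Deploy   | Research
Train    | Research


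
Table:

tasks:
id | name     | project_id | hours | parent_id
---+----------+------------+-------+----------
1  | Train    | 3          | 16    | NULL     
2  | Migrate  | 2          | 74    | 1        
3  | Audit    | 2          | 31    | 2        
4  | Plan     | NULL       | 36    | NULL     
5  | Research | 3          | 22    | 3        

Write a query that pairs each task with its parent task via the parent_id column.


This is a self-join: tasks is joined to a second copy of itself, matching each row's parent_id to another row's id. Use LEFT JOIN so rows with parent_id=NULL are kept.
  - task 1 (Train): parent_id=NULL -> NULL
  - task 2 (Migrate): parent_id=1 -> Train
  - task 3 (Audit): parent_id=2 -> Migrate
  - task 4 (Plan): parent_id=NULL -> NULL
  - task 5 (Research): parent_id=3 -> Audit

SQL:
SELECT a.name AS item, b.name AS parent
FROM tasks a
LEFT JOIN tasks b ON a.parent_id = b.id

Result:
item     | parent 
---------+--------
Train    | NULL   
Migrate  | Train  
Audit    | Migrate
Plan     | NULL   
Research | Audit  


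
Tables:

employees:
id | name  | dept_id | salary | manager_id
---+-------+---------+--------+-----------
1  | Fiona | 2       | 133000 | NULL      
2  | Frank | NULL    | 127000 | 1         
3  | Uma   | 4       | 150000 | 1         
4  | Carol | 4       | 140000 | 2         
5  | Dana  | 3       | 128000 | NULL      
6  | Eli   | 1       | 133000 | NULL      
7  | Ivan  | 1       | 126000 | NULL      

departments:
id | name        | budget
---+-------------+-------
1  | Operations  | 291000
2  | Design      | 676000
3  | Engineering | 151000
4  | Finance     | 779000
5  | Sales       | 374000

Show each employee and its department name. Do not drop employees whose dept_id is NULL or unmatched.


LEFT JOIN keeps every row from employees (the left table); where dept_id has no match in departments, the department columns become NULL. Walk through each employee:
  - employee 1 (Fiona): dept_id=2 -> matches Design
  - employee 2 (Frank): dept_id=NULL, no match -> kept with NULL
  - employee 3 (Uma): dept_id=4 -> matches Finance
  - employee 4 (Carol): dept_id=4 -> matches Finance
  - employee 5 (Dana): dept_id=3 -> matches Engineering
  - employee 6 (Eli): dept_id=1 -> matches Operations
  - employee 7 (Ivan): dept_id=1 -> matches Operations
All 7 rows appear; 1 has NULL department.

SQL:
SELECT a.name, b.name AS department
FROM employees a
LEFT JOIN departments b ON a.dept_id = b.id

Result:
name  | department 
------+------------
Fiona | Design     
Frank | NULL       
Uma   | Finance    
Carol | Finance    
Dana  | Engineering
Eli   | Operations 
Ivan  | Operations 


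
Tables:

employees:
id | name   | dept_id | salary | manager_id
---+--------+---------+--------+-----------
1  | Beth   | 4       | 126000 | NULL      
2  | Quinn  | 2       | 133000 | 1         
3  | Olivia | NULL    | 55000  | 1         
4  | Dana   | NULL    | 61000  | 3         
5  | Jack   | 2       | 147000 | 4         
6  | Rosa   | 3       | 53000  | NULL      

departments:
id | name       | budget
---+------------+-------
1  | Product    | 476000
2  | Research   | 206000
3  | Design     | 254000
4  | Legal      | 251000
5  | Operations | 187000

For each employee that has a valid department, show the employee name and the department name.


INNER JOIN keeps only employees rows whose dept_id matches an id in departments. Walk through each employee:
  - employee 1 (Beth): dept_id=4 -> matches Legal
  - employee 2 (Quinn): dept_id=2 -> matches Research
  - employee 3 (Olivia): dept_id=NULL, no match -> dropped
  - employee 4 (Dana): dept_id=NULL, no match -> dropped
  - employee 5 (Jack): dept_id=2 -> matches Research
  - employee 6 (Rosa): dept_id=3 -> matches Design
So 2 of 6 rows are dropped.

SQL:
SELECT a.name, b.name AS department
FROM employees a
INNER JOIN departments b ON a.dept_id = b.id

Result:
name  | department
------+-----------
Beth  | Legal     
Quinn | Research  
Jack  | Research  
Rosa  | Design    


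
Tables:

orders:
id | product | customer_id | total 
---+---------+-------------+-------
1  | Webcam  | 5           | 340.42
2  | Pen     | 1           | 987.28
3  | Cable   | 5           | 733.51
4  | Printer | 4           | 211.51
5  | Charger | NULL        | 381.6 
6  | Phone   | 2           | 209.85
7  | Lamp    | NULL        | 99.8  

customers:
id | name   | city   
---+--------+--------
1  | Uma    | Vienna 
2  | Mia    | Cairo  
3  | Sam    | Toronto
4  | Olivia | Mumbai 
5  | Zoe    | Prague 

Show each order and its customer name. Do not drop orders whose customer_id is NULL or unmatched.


LEFT JOIN keeps every row from orders (the left table); where customer_id has no match in customers, the customer columns become NULL. Walk through each order:
  - order 1 (Webcam): customer_id=5 -> matches Zoe
  - order 2 (Pen): customer_id=1 -> matches Uma
  - order 3 (Cable): customer_id=5 -> matches Zoe
  - order 4 (Printer): customer_id=4 -> matches Olivia
  - order 5 (Charger): customer_id=NULL, no match -> kept with NULL
  - order 6 (Phone): customer_id=2 -> matches Mia
  - order 7 (Lamp): customer_id=NULL, no match -> kept with NULL
All 7 rows appear; 2 have NULL customer.

SQL:
SELECT a.product, b.name AS customer
FROM orders a
LEFT JOIN customers b ON a.customer_id = b.id

Result:
product | customer
--------+---------
Webcam  | Zoe     
Pen     | Uma     
Cable   | Zoe     
Printer | Olivia  
Charger | NULL    
Phone   | Mia     
Lamp    | NULL    


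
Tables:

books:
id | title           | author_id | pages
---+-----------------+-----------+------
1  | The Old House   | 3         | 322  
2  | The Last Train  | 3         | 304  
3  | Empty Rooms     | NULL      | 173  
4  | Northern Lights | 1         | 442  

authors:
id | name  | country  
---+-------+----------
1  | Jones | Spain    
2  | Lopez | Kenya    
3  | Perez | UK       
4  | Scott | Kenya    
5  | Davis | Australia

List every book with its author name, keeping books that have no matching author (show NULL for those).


LEFT JOIN keeps every row from books (the left table); where author_id has no match in authors, the author columns become NULL. Walk through each book:
  - book 1 (The Old House): author_id=3 -> matches Perez
  - book 2 (The Last Train): author_id=3 -> matches Perez
  - book 3 (Empty Rooms): author_id=NULL, no match -> kept with NULL
  - book 4 (Northern Lights): author_id=1 -> matches Jones
All 4 rows appear; 1 has NULL author.

SQL:
SELECT a.title, b.name AS author
FROM books a
LEFT JOIN authors b ON a.author_id = b.id

Result:
title           | author
----------------+-------
The Old House   | Perez 
The Last Train  | Perez 
Empty Rooms     | NULL  
Northern Lights | Jones 


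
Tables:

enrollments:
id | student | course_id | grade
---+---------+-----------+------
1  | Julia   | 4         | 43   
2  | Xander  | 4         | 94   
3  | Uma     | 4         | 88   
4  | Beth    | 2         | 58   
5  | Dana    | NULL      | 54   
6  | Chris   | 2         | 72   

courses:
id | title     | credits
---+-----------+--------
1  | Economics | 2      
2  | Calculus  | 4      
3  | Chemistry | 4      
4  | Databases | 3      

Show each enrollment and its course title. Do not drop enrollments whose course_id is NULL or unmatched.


LEFT JOIN keeps every row from enrollments (the left table); where course_id has no match in courses, the course columns become NULL. Walk through each enrollment:
  - enrollment 1 (Julia): course_id=4 -> matches Databases
  - enrollment 2 (Xander): course_id=4 -> matches Databases
  - enrollment 3 (Uma): course_id=4 -> matches Databases
  - enrollment 4 (Beth): course_id=2 -> matches Calculus
  - enrollment 5 (Dana): course_id=NULL, no match -> kept with NULL
  - enrollment 6 (Chris): course_id=2 -> matches Calculus
All 6 rows appear; 1 has NULL course.

SQL:
SELECT a.student, b.title AS course
FROM enrollments a
LEFT JOIN courses b ON a.course_id = b.id

Result:
student | course   
--------+----------
Julia   | Databases
Xander  | Databases
Uma     | Databases
Beth    | Calculus 
Dana    | NULL     
Chris   | Calculus 


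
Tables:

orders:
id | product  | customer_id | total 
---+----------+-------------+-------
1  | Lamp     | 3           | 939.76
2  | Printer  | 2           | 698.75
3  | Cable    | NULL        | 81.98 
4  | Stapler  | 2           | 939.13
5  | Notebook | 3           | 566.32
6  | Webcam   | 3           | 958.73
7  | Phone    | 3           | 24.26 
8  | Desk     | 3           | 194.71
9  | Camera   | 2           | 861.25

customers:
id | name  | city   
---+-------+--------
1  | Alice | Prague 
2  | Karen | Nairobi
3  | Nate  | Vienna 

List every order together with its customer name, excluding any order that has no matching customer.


INNER JOIN keeps only orders rows whose customer_id matches an id in customers. Walk through each order:
  - order 1 (Lamp): customer_id=3 -> matches Nate
  - order 2 (Printer): customer_id=2 -> matches Karen
  - order 3 (Cable): customer_id=NULL, no match -> dropped
  - order 4 (Stapler): customer_id=2 -> matches Karen
  - order 5 (Notebook): customer_id=3 -> matches Nate
  - order 6 (Webcam): customer_id=3 -> matches Nate
  - order 7 (Phone): customer_id=3 -> matches Nate
  - order 8 (Desk): customer_id=3 -> matches Nate
  - order 9 (Camera): customer_id=2 -> matches Karen
So 1 of 9 rows is dropped.

SQL:
SELECT a.product, b.name AS customer
FROM orders a
INNER JOIN customers b ON a.customer_id = b.id

Result:
product  | customer
---------+---------
Lamp     | Nate    
Printer  | Karen   
Stapler  | Karen   
Notebook | Nate    
Webcam   | Nate    
Phone    | Nate    
Desk     | Nate    
Camera   | Karen   


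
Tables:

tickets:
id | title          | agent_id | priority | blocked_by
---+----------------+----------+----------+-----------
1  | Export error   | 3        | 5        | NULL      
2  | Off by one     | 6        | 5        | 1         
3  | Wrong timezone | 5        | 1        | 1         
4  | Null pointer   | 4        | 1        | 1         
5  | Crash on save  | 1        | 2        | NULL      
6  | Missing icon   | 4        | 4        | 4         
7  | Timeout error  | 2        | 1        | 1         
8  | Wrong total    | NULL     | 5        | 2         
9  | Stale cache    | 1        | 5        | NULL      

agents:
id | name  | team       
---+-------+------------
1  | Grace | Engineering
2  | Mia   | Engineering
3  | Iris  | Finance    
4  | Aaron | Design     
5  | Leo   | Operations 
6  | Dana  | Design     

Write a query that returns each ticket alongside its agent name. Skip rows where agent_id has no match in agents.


INNER JOIN keeps only tickets rows whose agent_id matches an id in agents. Walk through each ticket:
  - ticket 1 (Export error): agent_id=3 -> matches Iris
  - ticket 2 (Off by one): agent_id=6 -> matches Dana
  - ticket 3 (Wrong timezone): agent_id=5 -> matches Leo
  - ticket 4 (Null pointer): agent_id=4 -> matches Aaron
  - ticket 5 (Crash on save): agent_id=1 -> matches Grace
  - ticket 6 (Missing icon): agent_id=4 -> matches Aaron
  - ticket 7 (Timeout error): agent_id=2 -> matches Mia
  - ticket 8 (Wrong total): agent_id=NULL, no match -> dropped
  - ticket 9 (Stale cache): agent_id=1 -> matches Grace
So 1 of 9 rows is dropped.

SQL:
SELECT a.title, b.name AS agent
FROM tickets a
INNER JOIN agents b ON a.agent_id = b.id

Result:
title          | agent
---------------+------
Export error   | Iris 
Off by one     | Dana 
Wrong timezone | Leo  
Null pointer   | Aaron
Crash on save  | Grace
Missing icon   | Aaron
Timeout error  | Mia  
Stale cache    | Grace


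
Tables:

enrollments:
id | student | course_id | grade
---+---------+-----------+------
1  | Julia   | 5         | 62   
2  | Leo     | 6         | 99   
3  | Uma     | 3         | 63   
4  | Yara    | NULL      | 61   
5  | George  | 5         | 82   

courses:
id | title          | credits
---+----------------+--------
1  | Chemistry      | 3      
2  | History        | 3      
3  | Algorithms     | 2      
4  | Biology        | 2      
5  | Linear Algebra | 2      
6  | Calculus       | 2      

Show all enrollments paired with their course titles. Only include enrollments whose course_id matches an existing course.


INNER JOIN keeps only enrollments rows whose course_id matches an id in courses. Walk through each enrollment:
  - enrollment 1 (Julia): course_id=5 -> matches Linear Algebra
  - enrollment 2 (Leo): course_id=6 -> matches Calculus
  - enrollment 3 (Uma): course_id=3 -> matches Algorithms
  - enrollment 4 (Yara): course_id=NULL, no match -> dropped
  - enrollment 5 (George): course_id=5 -> matches Linear Algebra
So 1 of 5 rows is dropped.

SQL:
SELECT a.student, b.title AS course
FROM enrollments a
INNER JOIN courses b ON a.course_id = b.id

Result:
student | course        
--------+---------------
Julia   | Linear Algebra
Leo     | Calculus      
Uma     | Algorithms    
George  | Linear Algebra


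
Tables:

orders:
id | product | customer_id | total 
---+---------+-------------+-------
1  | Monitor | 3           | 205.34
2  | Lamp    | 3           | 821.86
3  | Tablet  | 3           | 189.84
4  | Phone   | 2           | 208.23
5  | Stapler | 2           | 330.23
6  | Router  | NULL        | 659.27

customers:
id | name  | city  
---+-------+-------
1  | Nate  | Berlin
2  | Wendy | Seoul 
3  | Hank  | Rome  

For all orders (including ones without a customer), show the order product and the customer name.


LEFT JOIN keeps every row from orders (the left table); where customer_id has no match in customers, the customer columns become NULL. Walk through each order:
  - order 1 (Monitor): customer_id=3 -> matches Hank
  - order 2 (Lamp): customer_id=3 -> matches Hank
  - order 3 (Tablet): customer_id=3 -> matches Hank
  - order 4 (Phone): customer_id=2 -> matches Wendy
  - order 5 (Stapler): customer_id=2 -> matches Wendy
  - order 6 (Router): customer_id=NULL, no match -> kept with NULL
All 6 rows appear; 1 has NULL customer.

SQL:
SELECT a.product, b.name AS customer
FROM orders a
LEFT JOIN customers b ON a.customer_id = b.id

Result:
product | customer
--------+---------
Monitor | Hank    
Lamp    | Hank    
Tablet  | Hank    
Phone   | Wendy   
Stapler | Wendy   
Router  | NULL    


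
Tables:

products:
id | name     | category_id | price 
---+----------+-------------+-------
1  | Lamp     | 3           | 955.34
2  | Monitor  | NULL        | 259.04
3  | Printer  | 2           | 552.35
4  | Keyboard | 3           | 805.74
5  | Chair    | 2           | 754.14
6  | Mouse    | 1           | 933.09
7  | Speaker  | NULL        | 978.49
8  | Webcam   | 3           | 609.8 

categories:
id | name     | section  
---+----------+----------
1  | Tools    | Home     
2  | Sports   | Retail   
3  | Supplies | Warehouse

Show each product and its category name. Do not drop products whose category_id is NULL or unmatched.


LEFT JOIN keeps every row from products (the left table); where category_id has no match in categories, the category columns become NULL. Walk through each product:
  - product 1 (Lamp): category_id=3 -> matches Supplies
  - product 2 (Monitor): category_id=NULL, no match -> kept with NULL
  - product 3 (Printer): category_id=2 -> matches Sports
  - product 4 (Keyboard): category_id=3 -> matches Supplies
  - product 5 (Chair): category_id=2 -> matches Sports
  - product 6 (Mouse): category_id=1 -> matches Tools
  - product 7 (Speaker): category_id=NULL, no match -> kept with NULL
  - product 8 (Webcam): category_id=3 -> matches Supplies
All 8 rows appear; 2 have NULL category.

SQL:
SELECT a.name, b.name AS category
FROM products a
LEFT JOIN categories b ON a.category_id = b.id

Result:
name     | category
---------+---------
Lamp     | Supplies
Monitor  | NULL    
Printer  | Sports  
Keyboard | Supplies
Chair    | Sports  
Mouse    | Tools   
Speaker  | NULL    
Webcam   | Supplies


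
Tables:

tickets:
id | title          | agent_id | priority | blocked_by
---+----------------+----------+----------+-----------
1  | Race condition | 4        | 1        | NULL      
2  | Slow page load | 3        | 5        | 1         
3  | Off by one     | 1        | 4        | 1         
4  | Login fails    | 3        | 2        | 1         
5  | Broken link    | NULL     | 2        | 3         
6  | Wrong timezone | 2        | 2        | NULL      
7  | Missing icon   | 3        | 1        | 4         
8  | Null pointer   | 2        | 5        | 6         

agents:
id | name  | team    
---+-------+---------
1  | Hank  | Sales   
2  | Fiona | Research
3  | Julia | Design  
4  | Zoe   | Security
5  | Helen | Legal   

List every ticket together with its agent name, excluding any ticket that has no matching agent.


INNER JOIN keeps only tickets rows whose agent_id matches an id in agents. Walk through each ticket:
  - ticket 1 (Race condition): agent_id=4 -> matches Zoe
  - ticket 2 (Slow page load): agent_id=3 -> matches Julia
  - ticket 3 (Off by one): agent_id=1 -> matches Hank
  - ticket 4 (Login fails): agent_id=3 -> matches Julia
  - ticket 5 (Broken link): agent_id=NULL, no match -> dropped
  - ticket 6 (Wrong timezone): agent_id=2 -> matches Fiona
  - ticket 7 (Missing icon): agent_id=3 -> matches Julia
  - ticket 8 (Null pointer): agent_id=2 -> matches Fiona
So 1 of 8 rows is dropped.

SQL:
SELECT a.title, b.name AS agent
FROM tickets a
INNER JOIN agents b ON a.agent_id = b.id

Result:
title          | agent
---------------+------
Race condition | Zoe  
Slow page load | Julia
Off by one     | Hank 
Login fails    | Julia
Wrong timezone | Fiona
Missing icon   | Julia
Null pointer   | Fiona


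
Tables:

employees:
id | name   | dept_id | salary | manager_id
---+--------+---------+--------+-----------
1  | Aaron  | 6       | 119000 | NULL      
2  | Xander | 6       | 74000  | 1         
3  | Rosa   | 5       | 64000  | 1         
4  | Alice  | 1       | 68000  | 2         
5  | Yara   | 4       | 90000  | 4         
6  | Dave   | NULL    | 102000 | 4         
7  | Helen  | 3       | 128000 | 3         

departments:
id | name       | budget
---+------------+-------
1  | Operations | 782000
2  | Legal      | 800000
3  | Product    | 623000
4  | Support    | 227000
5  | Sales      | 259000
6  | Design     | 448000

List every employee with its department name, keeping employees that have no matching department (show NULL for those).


LEFT JOIN keeps every row from employees (the left table); where dept_id has no match in departments, the department columns become NULL. Walk through each employee:
  - employee 1 (Aaron): dept_id=6 -> matches Design
  - employee 2 (Xander): dept_id=6 -> matches Design
  - employee 3 (Rosa): dept_id=5 -> matches Sales
  - employee 4 (Alice): dept_id=1 -> matches Operations
  - employee 5 (Yara): dept_id=4 -> matches Support
  - employee 6 (Dave): dept_id=NULL, no match -> kept with NULL
  - employee 7 (Helen): dept_id=3 -> matches Product
All 7 rows appear; 1 has NULL department.

SQL:
SELECT a.name, b.name AS department
FROM employees a
LEFT JOIN departments b ON a.dept_id = b.id

Result:
name   | department
-------+-----------
Aaron  | Design    
Xander | Design    
Rosa   | Sales     
Alice  | Operations
Yara   | Support   
Dave   | NULL      
Helen  | Product   


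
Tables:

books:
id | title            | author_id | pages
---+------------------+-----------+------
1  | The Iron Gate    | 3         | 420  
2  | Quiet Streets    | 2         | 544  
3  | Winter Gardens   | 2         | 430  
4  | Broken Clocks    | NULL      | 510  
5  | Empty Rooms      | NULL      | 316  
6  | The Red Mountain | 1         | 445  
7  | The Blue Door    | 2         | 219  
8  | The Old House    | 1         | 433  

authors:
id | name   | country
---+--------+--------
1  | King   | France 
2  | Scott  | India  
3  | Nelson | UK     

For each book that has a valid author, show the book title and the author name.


INNER JOIN keeps only books rows whose author_id matches an id in authors. Walk through each book:
  - book 1 (The Iron Gate): author_id=3 -> matches Nelson
  - book 2 (Quiet Streets): author_id=2 -> matches Scott
  - book 3 (Winter Gardens): author_id=2 -> matches Scott
  - book 4 (Broken Clocks): author_id=NULL, no match -> dropped
  - book 5 (Empty Rooms): author_id=NULL, no match -> dropped
  - book 6 (The Red Mountain): author_id=1 -> matches King
  - book 7 (The Blue Door): author_id=2 -> matches Scott
  - book 8 (The Old House): author_id=1 -> matches King
So 2 of 8 rows are dropped.

SQL:
SELECT a.title, b.name AS author
FROM books a
INNER JOIN authors b ON a.author_id = b.id

Result:
title            | author
-----------------+-------
The Iron Gate    | Nelson
Quiet Streets    | Scott 
Winter Gardens   | Scott 
The Red Mountain | King  
The Blue Door    | Scott 
The Old House    | King  


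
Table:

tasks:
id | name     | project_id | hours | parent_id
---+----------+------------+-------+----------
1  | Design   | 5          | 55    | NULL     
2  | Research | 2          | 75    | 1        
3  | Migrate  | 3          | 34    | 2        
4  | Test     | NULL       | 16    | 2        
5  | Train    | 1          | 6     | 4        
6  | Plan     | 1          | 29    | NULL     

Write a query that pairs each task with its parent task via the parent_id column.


This is a self-join: tasks is joined to a second copy of itself, matching each row's parent_id to another row's id. Use LEFT JOIN so rows with parent_id=NULL are kept.
  - task 1 (Design): parent_id=NULL -> NULL
  - task 2 (Research): parent_id=1 -> Design
  - task 3 (Migrate): parent_id=2 -> Research
  - task 4 (Test): parent_id=2 -> Research
  - task 5 (Train): parent_id=4 -> Test
  - task 6 (Plan): parent_id=NULL -> NULL

SQL:
SELECT a.name AS item, b.name AS parent
FROM tasks a
LEFT JOIN tasks b ON a.parent_id = b.id

Result:
item     | parent  
---------+---------
Design   | NULL    
Research | Design  
Migrate  | Research
Test     | Research
Train    | Test    
Plan     | NULL    


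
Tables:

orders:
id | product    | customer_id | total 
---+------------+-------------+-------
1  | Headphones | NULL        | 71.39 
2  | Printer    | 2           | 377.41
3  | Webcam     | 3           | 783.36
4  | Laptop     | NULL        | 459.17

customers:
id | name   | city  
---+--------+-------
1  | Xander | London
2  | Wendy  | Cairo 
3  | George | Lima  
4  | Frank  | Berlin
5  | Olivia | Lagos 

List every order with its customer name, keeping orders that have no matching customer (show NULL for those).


LEFT JOIN keeps every row from orders (the left table); where customer_id has no match in customers, the customer columns become NULL. Walk through each order:
  - order 1 (Headphones): customer_id=NULL, no match -> kept with NULL
  - order 2 (Printer): customer_id=2 -> matches Wendy
  - order 3 (Webcam): customer_id=3 -> matches George
  - order 4 (Laptop): customer_id=NULL, no match -> kept with NULL
All 4 rows appear; 2 have NULL customer.

SQL:
SELECT a.product, b.name AS customer
FROM orders a
LEFT JOIN customers b ON a.customer_id = b.id

Result:
product    | customer
-----------+---------
Headphones | NULL    
Printer    | Wendy   
Webcam     | George  
Laptop     | NULL    


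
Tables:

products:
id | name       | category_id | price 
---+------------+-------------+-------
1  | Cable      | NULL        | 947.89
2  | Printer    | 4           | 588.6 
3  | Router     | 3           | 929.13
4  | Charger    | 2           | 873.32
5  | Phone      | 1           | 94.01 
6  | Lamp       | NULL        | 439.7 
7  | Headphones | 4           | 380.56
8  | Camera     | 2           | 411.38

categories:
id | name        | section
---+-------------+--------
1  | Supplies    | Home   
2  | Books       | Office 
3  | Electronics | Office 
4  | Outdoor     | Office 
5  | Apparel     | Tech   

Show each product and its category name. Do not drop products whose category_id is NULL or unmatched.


LEFT JOIN keeps every row from products (the left table); where category_id has no match in categories, the category columns become NULL. Walk through each product:
  - product 1 (Cable): category_id=NULL, no match -> kept with NULL
  - product 2 (Printer): category_id=4 -> matches Outdoor
  - product 3 (Router): category_id=3 -> matches Electronics
  - product 4 (Charger): category_id=2 -> matches Books
  - product 5 (Phone): category_id=1 -> matches Supplies
  - product 6 (Lamp): category_id=NULL, no match -> kept with NULL
  - product 7 (Headphones): category_id=4 -> matches Outdoor
  - product 8 (Camera): category_id=2 -> matches Books
All 8 rows appear; 2 have NULL category.

SQL:
SELECT a.name, b.name AS category
FROM products a
LEFT JOIN categories b ON a.category_id = b.id

Result:
name       | category   
-----------+------------
Cable      | NULL       
Printer    | Outdoor    
Router     | Electronics
Charger    | Books      
Phone      | Supplies   
Lamp       | NULL       
Headphones | Outdoor    
Camera     | Books      


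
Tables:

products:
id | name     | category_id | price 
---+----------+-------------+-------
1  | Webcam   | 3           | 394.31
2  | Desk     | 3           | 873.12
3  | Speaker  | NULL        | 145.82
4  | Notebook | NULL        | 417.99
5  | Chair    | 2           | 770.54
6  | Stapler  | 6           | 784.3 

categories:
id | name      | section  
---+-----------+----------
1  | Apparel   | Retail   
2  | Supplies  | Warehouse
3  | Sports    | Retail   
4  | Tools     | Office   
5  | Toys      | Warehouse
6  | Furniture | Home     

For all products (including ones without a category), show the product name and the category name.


LEFT JOIN keeps every row from products (the left table); where category_id has no match in categories, the category columns become NULL. Walk through each product:
  - product 1 (Webcam): category_id=3 -> matches Sports
  - product 2 (Desk): category_id=3 -> matches Sports
  - product 3 (Speaker): category_id=NULL, no match -> kept with NULL
  - product 4 (Notebook): category_id=NULL, no match -> kept with NULL
  - product 5 (Chair): category_id=2 -> matches Supplies
  - product 6 (Stapler): category_id=6 -> matches Furniture
All 6 rows appear; 2 have NULL category.

SQL:
SELECT a.name, b.name AS category
FROM products a
LEFT JOIN categories b ON a.category_id = b.id

Result:
name     | category 
---------+----------
Webcam   | Sports   
Desk     | Sports   
Speaker  | NULL     
Notebook | NULL     
Chair    | Supplies 
Stapler  | Furniture


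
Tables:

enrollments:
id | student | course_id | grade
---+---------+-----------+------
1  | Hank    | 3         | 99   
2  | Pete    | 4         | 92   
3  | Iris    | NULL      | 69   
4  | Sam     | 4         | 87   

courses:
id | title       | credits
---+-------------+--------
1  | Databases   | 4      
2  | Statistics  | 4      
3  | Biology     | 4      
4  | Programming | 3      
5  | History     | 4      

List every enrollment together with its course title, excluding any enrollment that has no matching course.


INNER JOIN keeps only enrollments rows whose course_id matches an id in courses. Walk through each enrollment:
  - enrollment 1 (Hank): course_id=3 -> matches Biology
  - enrollment 2 (Pete): course_id=4 -> matches Programming
  - enrollment 3 (Iris): course_id=NULL, no match -> dropped
  - enrollment 4 (Sam): course_id=4 -> matches Programming
So 1 of 4 rows is dropped.

SQL:
SELECT a.student, b.title AS course
FROM enrollments a
INNER JOIN courses b ON a.course_id = b.id

Result:
student | course     
--------+------------
Hank    | Biology    
Pete    | Programming
Sam     | Programming


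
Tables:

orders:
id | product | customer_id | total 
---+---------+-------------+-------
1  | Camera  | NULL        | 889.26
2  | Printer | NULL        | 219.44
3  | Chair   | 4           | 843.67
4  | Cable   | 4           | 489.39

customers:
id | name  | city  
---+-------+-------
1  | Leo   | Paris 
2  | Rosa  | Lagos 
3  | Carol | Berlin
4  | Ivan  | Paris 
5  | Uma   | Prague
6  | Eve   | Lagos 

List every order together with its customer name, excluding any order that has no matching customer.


INNER JOIN keeps only orders rows whose customer_id matches an id in customers. Walk through each order:
  - order 1 (Camera): customer_id=NULL, no match -> dropped
  - order 2 (Printer): customer_id=NULL, no match -> dropped
  - order 3 (Chair): customer_id=4 -> matches Ivan
  - order 4 (Cable): customer_id=4 -> matches Ivan
So 2 of 4 rows are dropped.

SQL:
SELECT a.product, b.name AS customer
FROM orders a
INNER JOIN customers b ON a.customer_id = b.id

Result:
product | customer
--------+---------
Chair   | Ivan    
Cable   | Ivan    


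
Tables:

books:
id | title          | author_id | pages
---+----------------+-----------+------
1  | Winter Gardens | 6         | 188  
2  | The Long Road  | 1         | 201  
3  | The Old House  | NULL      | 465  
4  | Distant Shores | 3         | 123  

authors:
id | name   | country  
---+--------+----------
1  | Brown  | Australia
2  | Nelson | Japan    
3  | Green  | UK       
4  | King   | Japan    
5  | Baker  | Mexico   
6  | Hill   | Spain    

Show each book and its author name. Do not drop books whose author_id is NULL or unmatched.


LEFT JOIN keeps every row from books (the left table); where author_id has no match in authors, the author columns become NULL. Walk through each book:
  - book 1 (Winter Gardens): author_id=6 -> matches Hill
  - book 2 (The Long Road): author_id=1 -> matches Brown
  - book 3 (The Old House): author_id=NULL, no match -> kept with NULL
  - book 4 (Distant Shores): author_id=3 -> matches Green
All 4 rows appear; 1 has NULL author.

SQL:
SELECT a.title, b.name AS author
FROM books a
LEFT JOIN authors b ON a.author_id = b.id

Result:
title          | author
---------------+-------
Winter Gardens | Hill  
The Long Road  | Brown 
The Old House  | NULL  
Distant Shores | Green 


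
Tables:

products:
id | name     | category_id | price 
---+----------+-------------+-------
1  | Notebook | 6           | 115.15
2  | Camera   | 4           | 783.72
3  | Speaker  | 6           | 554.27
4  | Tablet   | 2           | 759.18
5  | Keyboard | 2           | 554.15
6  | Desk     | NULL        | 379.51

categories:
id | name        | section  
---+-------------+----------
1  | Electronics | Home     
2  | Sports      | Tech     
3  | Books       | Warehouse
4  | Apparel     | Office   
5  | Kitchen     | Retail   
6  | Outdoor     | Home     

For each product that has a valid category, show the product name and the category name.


INNER JOIN keeps only products rows whose category_id matches an id in categories. Walk through each product:
  - product 1 (Notebook): category_id=6 -> matches Outdoor
  - product 2 (Camera): category_id=4 -> matches Apparel
  - product 3 (Speaker): category_id=6 -> matches Outdoor
  - product 4 (Tablet): category_id=2 -> matches Sports
  - product 5 (Keyboard): category_id=2 -> matches Sports
  - product 6 (Desk): category_id=NULL, no match -> dropped
So 1 of 6 rows is dropped.

SQL:
SELECT a.name, b.name AS category
FROM products a
INNER JOIN categories b ON a.category_id = b.id

Result:
name     | category
---------+---------
Notebook | Outdoor 
Camera   | Apparel 
Speaker  | Outdoor 
Tablet   | Sports  
Keyboard | Sports  


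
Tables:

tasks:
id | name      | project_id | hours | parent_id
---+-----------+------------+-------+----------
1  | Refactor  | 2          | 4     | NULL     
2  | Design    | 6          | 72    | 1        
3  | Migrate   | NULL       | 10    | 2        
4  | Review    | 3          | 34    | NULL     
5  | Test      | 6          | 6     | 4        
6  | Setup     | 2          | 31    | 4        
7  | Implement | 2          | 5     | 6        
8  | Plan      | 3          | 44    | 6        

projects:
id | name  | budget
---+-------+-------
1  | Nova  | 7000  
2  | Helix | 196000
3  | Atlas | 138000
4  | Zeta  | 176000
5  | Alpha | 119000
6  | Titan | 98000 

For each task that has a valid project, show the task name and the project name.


INNER JOIN keeps only tasks rows whose project_id matches an id in projects. Walk through each task:
  - task 1 (Refactor): project_id=2 -> matches Helix
  - task 2 (Design): project_id=6 -> matches Titan
  - task 3 (Migrate): project_id=NULL, no match -> dropped
  - task 4 (Review): project_id=3 -> matches Atlas
  - task 5 (Test): project_id=6 -> matches Titan
  - task 6 (Setup): project_id=2 -> matches Helix
  - task 7 (Implement): project_id=2 -> matches Helix
  - task 8 (Plan): project_id=3 -> matches Atlas
So 1 of 8 rows is dropped.

SQL:
SELECT a.name, b.name AS project
FROM tasks a
INNER JOIN projects b ON a.project_id = b.id

Result:
name      | project
----------+--------
Refactor  | Helix  
Design    | Titan  
Review    | Atlas  
Test      | Titan  
Setup     | Helix  
Implement | Helix  
Plan      | Atlas  


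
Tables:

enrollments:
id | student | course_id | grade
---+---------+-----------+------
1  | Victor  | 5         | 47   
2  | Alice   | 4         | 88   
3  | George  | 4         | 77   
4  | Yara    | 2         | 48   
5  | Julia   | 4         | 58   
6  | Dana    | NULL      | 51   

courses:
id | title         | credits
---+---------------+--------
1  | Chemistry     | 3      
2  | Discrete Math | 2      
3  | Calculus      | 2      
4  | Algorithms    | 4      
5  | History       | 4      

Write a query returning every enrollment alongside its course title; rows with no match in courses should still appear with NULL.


LEFT JOIN keeps every row from enrollments (the left table); where course_id has no match in courses, the course columns become NULL. Walk through each enrollment:
  - enrollment 1 (Victor): course_id=5 -> matches History
  - enrollment 2 (Alice): course_id=4 -> matches Algorithms
  - enrollment 3 (George): course_id=4 -> matches Algorithms
  - enrollment 4 (Yara): course_id=2 -> matches Discrete Math
  - enrollment 5 (Julia): course_id=4 -> matches Algorithms
  - enrollment 6 (Dana): course_id=NULL, no match -> kept with NULL
All 6 rows appear; 1 has NULL course.

SQL:
SELECT a.student, b.title AS course
FROM enrollments a
LEFT JOIN courses b ON a.course_id = b.id

Result:
student | course       
--------+--------------
Victor  | History      
Alice   | Algorithms   
George  | Algorithms   
Yara    | Discrete Math
Julia   | Algorithms   
Dana    | NULL         


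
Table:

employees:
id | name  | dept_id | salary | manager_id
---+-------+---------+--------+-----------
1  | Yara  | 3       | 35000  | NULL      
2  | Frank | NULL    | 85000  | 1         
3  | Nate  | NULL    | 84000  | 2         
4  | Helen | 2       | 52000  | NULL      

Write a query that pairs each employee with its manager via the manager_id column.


This is a self-join: employees is joined to a second copy of itself, matching each row's manager_id to another row's id. Use LEFT JOIN so rows with manager_id=NULL are kept.
  - employee 1 (Yara): manager_id=NULL -> NULL
  - employee 2 (Frank): manager_id=1 -> Yara
  - employee 3 (Nate): manager_id=2 -> Frank
  - employee 4 (Helen): manager_id=NULL -> NULL

SQL:
SELECT a.name AS item, b.name AS manager
FROM employees a
LEFT JOIN employees b ON a.manager_id = b.id

Result:
item  | manager
------+--------
Yara  | NULL   
Frank | Yara   
Nate  | Frank  
Helen | NULL   


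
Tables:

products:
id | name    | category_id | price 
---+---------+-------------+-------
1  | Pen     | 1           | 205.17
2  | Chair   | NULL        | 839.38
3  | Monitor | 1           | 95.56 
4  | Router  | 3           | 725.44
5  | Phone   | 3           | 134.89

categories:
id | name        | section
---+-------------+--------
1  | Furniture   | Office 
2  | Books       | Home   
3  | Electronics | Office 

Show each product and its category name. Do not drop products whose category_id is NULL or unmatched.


LEFT JOIN keeps every row from products (the left table); where category_id has no match in categories, the category columns become NULL. Walk through each product:
  - product 1 (Pen): category_id=1 -> matches Furniture
  - product 2 (Chair): category_id=NULL, no match -> kept with NULL
  - product 3 (Monitor): category_id=1 -> matches Furniture
  - product 4 (Router): category_id=3 -> matches Electronics
  - product 5 (Phone): category_id=3 -> matches Electronics
All 5 rows appear; 1 has NULL category.

SQL:
SELECT a.name, b.name AS category
FROM products a
LEFT JOIN categories b ON a.category_id = b.id

Result:
name    | category   
--------+------------
Pen     | Furniture  
Chair   | NULL       
Monitor | Furniture  
Router  | Electronics
Phone   | Electronics


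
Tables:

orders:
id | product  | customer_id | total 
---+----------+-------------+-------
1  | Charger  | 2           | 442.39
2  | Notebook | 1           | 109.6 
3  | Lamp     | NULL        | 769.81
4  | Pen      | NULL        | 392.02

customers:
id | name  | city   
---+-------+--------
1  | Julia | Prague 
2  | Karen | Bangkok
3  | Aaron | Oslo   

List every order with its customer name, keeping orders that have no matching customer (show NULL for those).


LEFT JOIN keeps every row from orders (the left table); where customer_id has no match in customers, the customer columns become NULL. Walk through each order:
  - order 1 (Charger): customer_id=2 -> matches Karen
  - order 2 (Notebook): customer_id=1 -> matches Julia
  - order 3 (Lamp): customer_id=NULL, no match -> kept with NULL
  - order 4 (Pen): customer_id=NULL, no match -> kept with NULL
All 4 rows appear; 2 have NULL customer.

SQL:
SELECT a.product, b.name AS customer
FROM orders a
LEFT JOIN customers b ON a.customer_id = b.id

Result:
product  | customer
---------+---------
Charger  | Karen   
Notebook | Julia   
Lamp     | NULL    
Pen      | NULL    


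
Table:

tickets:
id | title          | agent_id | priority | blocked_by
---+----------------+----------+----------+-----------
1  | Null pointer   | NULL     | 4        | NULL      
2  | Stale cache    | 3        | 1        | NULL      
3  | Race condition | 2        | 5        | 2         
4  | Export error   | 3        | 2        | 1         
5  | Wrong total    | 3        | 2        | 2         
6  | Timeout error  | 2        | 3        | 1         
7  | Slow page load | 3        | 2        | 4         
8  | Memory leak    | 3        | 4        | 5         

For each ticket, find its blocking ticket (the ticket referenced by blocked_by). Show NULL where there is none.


This is a self-join: tickets is joined to a second copy of itself, matching each row's blocked_by to another row's id. Use LEFT JOIN so rows with blocked_by=NULL are kept.
  - ticket 1 (Null pointer): blocked_by=NULL -> NULL
  - ticket 2 (Stale cache): blocked_by=NULL -> NULL
  - ticket 3 (Race condition): blocked_by=2 -> Stale cache
  - ticket 4 (Export error): blocked_by=1 -> Null pointer
  - ticket 5 (Wrong total): blocked_by=2 -> Stale cache
  - ticket 6 (Timeout error): blocked_by=1 -> Null pointer
  - ticket 7 (Slow page load): blocked_by=4 -> Export error
  - ticket 8 (Memory leak): blocked_by=5 -> Wrong total

SQL:
SELECT a.title AS item, b.title AS blocked_by
FROM tickets a
LEFT JOIN tickets b ON a.blocked_by = b.id

Result:
item           | blocked_by  
---------------+-------------
Null pointer   | NULL        
Stale cache    | NULL        
Race condition | Stale cache 
Export error   | Null pointer
Wrong total    | Stale cache 
Timeout error  | Null pointer
Slow page load | Export error
Memory leak    | Wrong total 
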